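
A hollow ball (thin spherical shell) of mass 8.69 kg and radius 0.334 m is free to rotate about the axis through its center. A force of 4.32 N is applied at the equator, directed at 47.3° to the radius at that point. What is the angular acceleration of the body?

I = (2/3)MR² = (2/3)(8.69)(0.334)² = 0.6463 kg·m².
Only the tangential component produces torque: τ = F R sinθ = (4.32)(0.334) sin 47.3° = 1.060 N·m.
Newton's second law for rotation, τ = Iα, gives α = τ/I = 1.060/0.6463 = 1.641 rad/s².

α ≈ 1.64 rad/s²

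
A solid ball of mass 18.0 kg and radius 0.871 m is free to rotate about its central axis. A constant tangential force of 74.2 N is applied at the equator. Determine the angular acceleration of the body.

I = (2/5)MR² = (2/5)(18.0)(0.871)² = 5.462 kg·m².
τ = F R = (74.2)(0.871) = 64.63 N·m.
Newton's second law for rotation, τ = Iα, gives α = τ/I = 64.63/5.462 = 11.83 rad/s².

α ≈ 11.8 rad/s²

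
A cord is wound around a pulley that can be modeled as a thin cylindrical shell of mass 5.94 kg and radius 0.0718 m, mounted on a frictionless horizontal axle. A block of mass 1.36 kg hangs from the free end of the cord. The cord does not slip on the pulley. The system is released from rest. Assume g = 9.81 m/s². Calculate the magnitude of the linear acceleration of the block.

a ≈ 1.83 m/s²

I = MR² = (5.94)(0.0718)² = 0.03062 kg·m².
Block: mg − T = ma. Pulley: TR = Iα. No-slip: a = αR, so T = (I/R²)a = 5.940·a.
Then mg = (m + 5.940)a, so a = (1.36)(9.81)/(1.36 + 5.940) = 1.828 m/s².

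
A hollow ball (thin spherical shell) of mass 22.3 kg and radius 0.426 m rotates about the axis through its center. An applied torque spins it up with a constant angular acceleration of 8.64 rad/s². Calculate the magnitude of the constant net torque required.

I = (2/3)MR² = (2/3)(22.3)(0.426)² = 2.698 kg·m².
τ = Iα = (2.698)(8.640) = 23.31 N·m.

τ ≈ 23.3 N·m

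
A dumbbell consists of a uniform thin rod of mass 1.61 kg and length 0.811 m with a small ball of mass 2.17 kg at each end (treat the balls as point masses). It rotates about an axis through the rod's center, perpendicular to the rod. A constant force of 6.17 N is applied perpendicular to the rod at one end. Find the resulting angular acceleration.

α ≈ 3.12 rad/s²

I_rod = (1/12)ML² = (1/12)(1.61)(0.811)² = 0.08824 kg·m².
I_balls = 2·m·(L/2)² = 2(2.17)(0.4055)² = 0.7136 kg·m².
Total I = 0.8019 kg·m².
τ = F·(L/2) = (6.17)(0.406) = 2.502 N·m.
α = τ/I = 2.502/0.8019 = 3.120 rad/s².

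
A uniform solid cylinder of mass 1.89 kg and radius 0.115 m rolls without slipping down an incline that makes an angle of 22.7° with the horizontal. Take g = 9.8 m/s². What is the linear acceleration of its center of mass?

Translation along the incline: Mg sinθ − f = Ma.
Rotation about the center: fR = Iα with I = ½MR². No-slip gives a = αR, so f = (I/R²)a = (1/2)M a.
Substituting: Mg sinθ = (1 + 0.5000)Ma, so a = g sinθ/(1 + 0.5000) = (9.8) sin 22.7° / 1.500 = 2.521 m/s².

a ≈ 2.52 m/s²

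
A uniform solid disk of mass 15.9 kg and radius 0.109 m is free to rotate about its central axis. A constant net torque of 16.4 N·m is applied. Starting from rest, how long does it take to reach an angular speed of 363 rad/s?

I = ½MR² = (1/2)(15.9)(0.109)² = 0.09445 kg·m².
α = τ/I = 16.4/0.09445 = 173.6 rad/s².
ω = αt ⇒ t = ω/α = 363/173.6 = 2.091 s.

t ≈ 2.09 s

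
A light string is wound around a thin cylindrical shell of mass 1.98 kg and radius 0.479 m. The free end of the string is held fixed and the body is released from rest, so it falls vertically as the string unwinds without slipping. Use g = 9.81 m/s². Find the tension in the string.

T ≈ 9.71 N

Translation: Mg − T = Ma. Rotation about the center: TR = Iα with I = MR².
With a = αR: T = (I/R²)a = M a, so Mg = (1 + 1.000)Ma.
a = g/(1 + 1.000) = 9.81/2.000 = 4.905 m/s².
T = 1.000·M·a = (1.000)(1.98)(4.905) = 9.712 N.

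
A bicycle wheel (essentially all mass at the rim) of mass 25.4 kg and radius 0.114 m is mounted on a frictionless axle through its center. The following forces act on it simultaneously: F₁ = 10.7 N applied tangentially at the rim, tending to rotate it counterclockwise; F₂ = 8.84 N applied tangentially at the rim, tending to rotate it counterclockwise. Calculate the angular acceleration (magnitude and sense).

I = MR² = (25.4)(0.114)² = 0.3301 kg·m².
Taking counterclockwise as positive: τ₁ = +(10.7)(0.114) = +1.220 N·m; τ₂ = +(8.84)(0.114) = +1.008 N·m.
Net torque τ = 2.228 N·m.
α = τ/I = 2.228/0.3301 = 6.748 rad/s².

α ≈ 6.75 rad/s², counterclockwise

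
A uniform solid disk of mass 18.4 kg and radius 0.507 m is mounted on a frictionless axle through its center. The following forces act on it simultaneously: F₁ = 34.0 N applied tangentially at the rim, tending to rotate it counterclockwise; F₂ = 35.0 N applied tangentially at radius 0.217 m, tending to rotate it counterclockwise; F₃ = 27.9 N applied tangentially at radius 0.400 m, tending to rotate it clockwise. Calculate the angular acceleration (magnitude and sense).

I = ½MR² = (1/2)(18.4)(0.507)² = 2.365 kg·m².
Taking counterclockwise as positive: τ₁ = +(34.0)(0.507) = +17.24 N·m; τ₂ = +(35.0)(0.217) = +7.595 N·m; τ₃ = −(27.9)(0.400) = −11.16 N·m.
Net torque τ = 13.67 N·m.
α = τ/I = 13.67/2.365 = 5.782 rad/s².

α ≈ 5.78 rad/s², counterclockwise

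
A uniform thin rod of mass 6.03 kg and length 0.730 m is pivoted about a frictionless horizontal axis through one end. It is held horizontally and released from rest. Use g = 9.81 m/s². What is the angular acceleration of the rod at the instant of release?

α ≈ 20.2 rad/s²

About the pivot, I = (1/3)ML² = (1/3)(6.03)(0.730)² = 1.071 kg·m².
The weight acts at the center, a distance L/2 = 0.3650 m from the pivot; τ = Mg(L/2) = 21.59 N·m.
α = τ/I = 21.59/1.071 = 20.16 rad/s².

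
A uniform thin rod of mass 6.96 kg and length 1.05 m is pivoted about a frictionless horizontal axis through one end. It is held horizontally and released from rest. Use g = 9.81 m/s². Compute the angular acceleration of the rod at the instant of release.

About the pivot, I = (1/3)ML² = (1/3)(6.96)(1.05)² = 2.558 kg·m².
The weight acts at the center, a distance L/2 = 0.5250 m from the pivot; τ = Mg(L/2) = 35.85 N·m.
α = τ/I = 35.85/2.558 = 14.01 rad/s².
(Equivalently α = (3g/(2L)) = 14.01 rad/s².)

α ≈ 14.0 rad/s²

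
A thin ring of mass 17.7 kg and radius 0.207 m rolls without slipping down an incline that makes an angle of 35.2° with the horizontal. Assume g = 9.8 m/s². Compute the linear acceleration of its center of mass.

a ≈ 2.82 m/s²

Translation along the incline: Mg sinθ − f = Ma.
Rotation about the center: fR = Iα with I = MR². No-slip gives a = αR, so f = (I/R²)a = M a.
Substituting: Mg sinθ = (1 + 1.000)Ma, so a = g sinθ/(1 + 1.000) = (9.8) sin 35.2° / 2.000 = 2.825 m/s².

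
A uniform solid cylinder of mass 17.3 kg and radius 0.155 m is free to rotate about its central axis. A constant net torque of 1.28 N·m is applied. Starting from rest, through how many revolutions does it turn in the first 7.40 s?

≈ 26.8 revolutions

I = ½MR² = (1/2)(17.3)(0.155)² = 0.2078 kg·m².
α = τ/I = 1.28/0.2078 = 6.159 rad/s².
θ = ½αt² = ½(6.159)(7.40)² = 168.6 rad.
Revolutions = θ/(2π) = 26.84.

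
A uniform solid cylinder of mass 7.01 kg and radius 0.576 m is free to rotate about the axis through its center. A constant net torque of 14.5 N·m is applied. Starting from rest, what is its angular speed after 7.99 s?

ω ≈ 99.6 rad/s

I = ½MR² = (1/2)(7.01)(0.576)² = 1.163 kg·m².
α = τ/I = 14.5/1.163 = 12.47 rad/s².
ω = ω₀ + αt = 0 + (12.47)(7.99) = 99.63 rad/s.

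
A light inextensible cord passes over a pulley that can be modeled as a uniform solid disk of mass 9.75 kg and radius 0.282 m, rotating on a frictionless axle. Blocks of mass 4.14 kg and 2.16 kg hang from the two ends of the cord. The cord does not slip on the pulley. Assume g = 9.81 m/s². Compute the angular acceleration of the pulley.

I = ½MR² = (1/2)(9.75)(0.282)² = 0.3877 kg·m².
Heavier block: m₁g − T₁ = m₁a. Lighter block: T₂ − m₂g = m₂a.
Pulley: (T₁ − T₂)R = Iα = I(a/R), so T₁ − T₂ = (I/R²)a = (1/2)M_p a = 4.875·a.
Adding the three: (m₁ − m₂)g = (m₁ + m₂ + 4.875)a, so a = (4.14 − 2.16)(9.81)/(4.14 + 2.16 + 4.875) = 1.738 m/s².
α = a/R = 1.738/0.282 = 6.164 rad/s².

α ≈ 6.16 rad/s²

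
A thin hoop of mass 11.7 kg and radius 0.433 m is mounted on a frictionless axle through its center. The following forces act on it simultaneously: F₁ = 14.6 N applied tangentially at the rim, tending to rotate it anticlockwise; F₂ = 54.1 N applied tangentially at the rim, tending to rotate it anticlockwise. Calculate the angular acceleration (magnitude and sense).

I = MR² = (11.7)(0.433)² = 2.194 kg·m².
Taking anticlockwise as positive: τ₁ = +(14.6)(0.433) = +6.322 N·m; τ₂ = +(54.1)(0.433) = +23.43 N·m.
Net torque τ = 29.75 N·m.
α = τ/I = 29.75/2.194 = 13.56 rad/s².

α ≈ 13.6 rad/s², anticlockwise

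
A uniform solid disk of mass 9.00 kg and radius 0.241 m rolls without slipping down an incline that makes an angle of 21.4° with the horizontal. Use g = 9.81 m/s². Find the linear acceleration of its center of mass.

Translation along the incline: Mg sinθ − f = Ma.
Rotation about the center: fR = Iα with I = ½MR². No-slip gives a = αR, so f = (I/R²)a = (1/2)M a.
Substituting: Mg sinθ = (1 + 0.5000)Ma, so a = g sinθ/(1 + 0.5000) = (9.81) sin 21.4° / 1.500 = 2.386 m/s².

a ≈ 2.39 m/s²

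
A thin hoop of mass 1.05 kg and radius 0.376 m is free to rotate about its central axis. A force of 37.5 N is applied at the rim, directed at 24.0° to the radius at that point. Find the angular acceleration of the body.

I = MR² = (1.05)(0.376)² = 0.1484 kg·m².
Only the tangential component produces torque: τ = F R sinθ = (37.5)(0.376) sin 24.0° = 5.735 N·m.
Newton's second law for rotation, τ = Iα, gives α = τ/I = 5.735/0.1484 = 38.63 rad/s².

α ≈ 38.6 rad/s²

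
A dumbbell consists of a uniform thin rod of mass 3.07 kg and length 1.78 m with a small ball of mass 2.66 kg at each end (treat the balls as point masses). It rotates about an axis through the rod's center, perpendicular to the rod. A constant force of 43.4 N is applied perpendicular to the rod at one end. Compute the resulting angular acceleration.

α ≈ 7.69 rad/s²

I_rod = (1/12)ML² = (1/12)(3.07)(1.78)² = 0.8106 kg·m².
I_balls = 2·m·(L/2)² = 2(2.66)(0.8900)² = 4.214 kg·m².
Total I = 5.025 kg·m².
τ = F·(L/2) = (43.4)(0.890) = 38.63 N·m.
α = τ/I = 38.63/5.025 = 7.687 rad/s².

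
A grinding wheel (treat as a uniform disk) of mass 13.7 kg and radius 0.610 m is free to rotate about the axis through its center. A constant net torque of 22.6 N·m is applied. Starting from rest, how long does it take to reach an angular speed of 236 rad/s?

I = ½MR² = (1/2)(13.7)(0.610)² = 2.549 kg·m².
α = τ/I = 22.6/2.549 = 8.867 rad/s².
ω = αt ⇒ t = ω/α = 236/8.867 = 26.62 s.

t ≈ 26.6 s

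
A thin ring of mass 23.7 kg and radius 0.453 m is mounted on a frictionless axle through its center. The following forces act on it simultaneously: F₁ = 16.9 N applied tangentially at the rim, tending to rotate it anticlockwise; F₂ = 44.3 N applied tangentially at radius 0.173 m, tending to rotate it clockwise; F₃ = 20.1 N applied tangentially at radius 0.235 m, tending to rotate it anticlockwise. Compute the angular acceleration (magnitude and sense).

I = MR² = (23.7)(0.453)² = 4.863 kg·m².
Taking anticlockwise as positive: τ₁ = +(16.9)(0.453) = +7.656 N·m; τ₂ = −(44.3)(0.173) = −7.664 N·m; τ₃ = +(20.1)(0.235) = +4.724 N·m.
Net torque τ = 4.715 N·m.
α = τ/I = 4.715/4.863 = 0.9695 rad/s².

α ≈ 0.970 rad/s², anticlockwise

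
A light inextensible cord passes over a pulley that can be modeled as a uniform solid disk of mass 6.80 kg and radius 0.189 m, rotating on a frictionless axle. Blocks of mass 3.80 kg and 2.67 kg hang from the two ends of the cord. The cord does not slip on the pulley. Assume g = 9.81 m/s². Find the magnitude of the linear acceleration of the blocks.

I = ½MR² = (1/2)(6.80)(0.189)² = 0.1215 kg·m².
Heavier block: m₁g − T₁ = m₁a. Lighter block: T₂ − m₂g = m₂a.
Pulley: (T₁ − T₂)R = Iα = I(a/R), so T₁ − T₂ = (I/R²)a = (1/2)M_p a = 3.400·a.
Adding the three: (m₁ − m₂)g = (m₁ + m₂ + 3.400)a, so a = (3.80 − 2.67)(9.81)/(3.80 + 2.67 + 3.400) = 1.123 m/s².

a ≈ 1.12 m/s²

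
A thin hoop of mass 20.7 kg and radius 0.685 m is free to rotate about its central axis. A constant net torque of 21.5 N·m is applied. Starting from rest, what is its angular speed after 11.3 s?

I = MR² = (20.7)(0.685)² = 9.713 kg·m².
α = τ/I = 21.5/9.713 = 2.214 rad/s².
ω = ω₀ + αt = 0 + (2.214)(11.3) = 25.01 rad/s.

ω ≈ 25.0 rad/s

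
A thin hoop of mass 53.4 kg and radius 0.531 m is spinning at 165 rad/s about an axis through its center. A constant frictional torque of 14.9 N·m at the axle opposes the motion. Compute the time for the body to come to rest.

t ≈ 167 s

I = MR² = (53.4)(0.531)² = 15.06 kg·m².
The net torque has magnitude 14.9 N·m, opposing ω.
|α| = τ/I = 14.90/15.06 = 0.9896 rad/s² (deceleration).
0 = ω₀ − |α|t ⇒ t = ω₀/|α| = 165/0.9896 = 166.7 s.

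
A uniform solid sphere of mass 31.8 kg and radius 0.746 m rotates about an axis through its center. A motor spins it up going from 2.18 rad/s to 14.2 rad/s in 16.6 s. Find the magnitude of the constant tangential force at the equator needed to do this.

I = (2/5)MR² = (2/5)(31.8)(0.746)² = 7.079 kg·m².
α = Δω/Δt = (14.2 − 2.18)/16.6 = 0.7241 rad/s².
The required torque is τ = Iα = (7.079)(0.7241) = 5.126 N·m.
A tangential force at the equator gives τ = FR, so F = τ/R = 5.126/0.746 = 6.871 N.

F ≈ 6.87 N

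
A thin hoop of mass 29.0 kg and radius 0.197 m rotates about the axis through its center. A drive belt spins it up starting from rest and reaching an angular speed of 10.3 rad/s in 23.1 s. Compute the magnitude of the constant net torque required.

τ ≈ 0.502 N·m

I = MR² = (29.0)(0.197)² = 1.125 kg·m².
α = Δω/Δt = (10.3 − 0)/23.1 = 0.4459 rad/s².
τ = Iα = (1.125)(0.4459) = 0.5018 N·m.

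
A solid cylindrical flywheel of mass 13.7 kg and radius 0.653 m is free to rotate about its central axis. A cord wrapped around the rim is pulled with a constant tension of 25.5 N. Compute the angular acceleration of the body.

I = ½MR² = (1/2)(13.7)(0.653)² = 2.921 kg·m².
τ = F R = (25.5)(0.653) = 16.65 N·m.
Newton's second law for rotation, τ = Iα, gives α = τ/I = 16.65/2.921 = 5.701 rad/s².

α ≈ 5.70 rad/s²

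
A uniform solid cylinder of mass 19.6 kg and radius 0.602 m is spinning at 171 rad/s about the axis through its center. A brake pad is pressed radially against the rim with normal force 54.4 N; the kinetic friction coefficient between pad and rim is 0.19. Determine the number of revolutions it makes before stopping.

I = ½MR² = (1/2)(19.6)(0.602)² = 3.552 kg·m².
Friction force f = μN = (0.19)(54.4) = 10.34 N at the rim; torque magnitude τ = fR = 6.222 N·m, opposing ω.
|α| = τ/I = 6.222/3.552 = 1.752 rad/s² (deceleration).
ω² = ω₀² − 2|α|θ with ω = 0 ⇒ θ = ω₀²/(2|α|) = 8345 rad = 1328 rev.

≈ 1330 revolutions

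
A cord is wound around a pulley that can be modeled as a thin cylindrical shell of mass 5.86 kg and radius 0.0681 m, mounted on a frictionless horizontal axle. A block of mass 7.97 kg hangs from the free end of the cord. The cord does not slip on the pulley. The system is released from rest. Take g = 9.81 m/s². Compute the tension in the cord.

I = MR² = (5.86)(0.0681)² = 0.02718 kg·m².
Block: mg − T = ma. Pulley: TR = Iα. No-slip: a = αR, so T = (I/R²)a = 5.860·a.
Then mg = (m + 5.860)a, so a = (7.97)(9.81)/(7.97 + 5.860) = 5.653 m/s².
T = 5.860·a = 33.13 N.

T ≈ 33.1 N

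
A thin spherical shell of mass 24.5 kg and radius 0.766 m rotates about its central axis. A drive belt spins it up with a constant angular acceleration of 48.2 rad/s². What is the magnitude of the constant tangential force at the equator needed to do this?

I = (2/3)MR² = (2/3)(24.5)(0.766)² = 9.584 kg·m².
The required torque is τ = Iα = (9.584)(48.20) = 461.9 N·m.
A tangential force at the equator gives τ = FR, so F = τ/R = 461.9/0.766 = 603.0 N.

F ≈ 603 N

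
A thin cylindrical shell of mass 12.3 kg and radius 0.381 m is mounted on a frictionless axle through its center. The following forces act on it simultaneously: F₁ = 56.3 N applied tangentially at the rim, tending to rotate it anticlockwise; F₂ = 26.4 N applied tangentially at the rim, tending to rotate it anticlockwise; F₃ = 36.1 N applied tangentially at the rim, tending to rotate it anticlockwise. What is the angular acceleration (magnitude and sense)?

I = MR² = (12.3)(0.381)² = 1.785 kg·m².
Taking anticlockwise as positive: τ₁ = +(56.3)(0.381) = +21.45 N·m; τ₂ = +(26.4)(0.381) = +10.06 N·m; τ₃ = +(36.1)(0.381) = +13.75 N·m.
Net torque τ = 45.26 N·m.
α = τ/I = 45.26/1.785 = 25.35 rad/s².

α ≈ 25.4 rad/s², anticlockwise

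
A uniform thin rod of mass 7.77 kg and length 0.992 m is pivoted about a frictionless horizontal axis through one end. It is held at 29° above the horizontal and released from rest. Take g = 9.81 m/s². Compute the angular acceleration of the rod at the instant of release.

α ≈ 13.0 rad/s²

About the pivot, I = (1/3)ML² = (1/3)(7.77)(0.992)² = 2.549 kg·m².
The weight acts at the center, a distance L/2 = 0.4960 m from the pivot; τ = Mg(L/2) cos 29° = 33.07 N·m.
α = τ/I = 33.07/2.549 = 12.97 rad/s².
(Equivalently α = (3g/(2L)) cos 29° = 12.97 rad/s².)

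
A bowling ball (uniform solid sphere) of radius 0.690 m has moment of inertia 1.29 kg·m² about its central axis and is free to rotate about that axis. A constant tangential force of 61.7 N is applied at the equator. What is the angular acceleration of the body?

α ≈ 33.0 rad/s²

τ = F R = (61.7)(0.690) = 42.57 N·m.
From τ = Iα: α = 42.57/1.290 = 33.00 rad/s².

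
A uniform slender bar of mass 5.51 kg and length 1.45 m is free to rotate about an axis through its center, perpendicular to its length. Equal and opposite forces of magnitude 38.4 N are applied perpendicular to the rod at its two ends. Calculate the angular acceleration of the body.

I = (1/12)ML² = (1/12)(5.51)(1.45)² = 0.9654 kg·m².
The couple gives τ = F·(L/2) + F·(L/2) = F L = (38.4)(1.45) = 55.68 N·m.
Newton's second law for rotation, τ = Iα, gives α = τ/I = 55.68/0.9654 = 57.68 rad/s².

α ≈ 57.7 rad/s²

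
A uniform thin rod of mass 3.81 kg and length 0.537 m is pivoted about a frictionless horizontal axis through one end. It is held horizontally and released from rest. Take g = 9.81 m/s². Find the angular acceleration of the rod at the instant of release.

α ≈ 27.4 rad/s²

About the pivot, I = (1/3)ML² = (1/3)(3.81)(0.537)² = 0.3662 kg·m².
The weight acts at the center, a distance L/2 = 0.2685 m from the pivot; τ = Mg(L/2) = 10.04 N·m.
α = τ/I = 10.04/0.3662 = 27.40 rad/s².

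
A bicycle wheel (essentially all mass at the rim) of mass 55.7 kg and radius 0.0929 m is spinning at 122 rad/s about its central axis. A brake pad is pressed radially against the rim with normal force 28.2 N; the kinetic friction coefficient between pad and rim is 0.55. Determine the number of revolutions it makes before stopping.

I = MR² = (55.7)(0.0929)² = 0.4807 kg·m².
Friction force f = μN = (0.55)(28.2) = 15.51 N at the rim; torque magnitude τ = fR = 1.441 N·m, opposing ω.
|α| = τ/I = 1.441/0.4807 = 2.997 rad/s² (deceleration).
ω² = ω₀² − 2|α|θ with ω = 0 ⇒ θ = ω₀²/(2|α|) = 2483 rad = 395.2 rev.

≈ 395 revolutions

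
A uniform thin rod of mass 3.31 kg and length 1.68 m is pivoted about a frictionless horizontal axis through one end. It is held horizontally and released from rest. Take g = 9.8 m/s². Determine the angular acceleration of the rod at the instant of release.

α ≈ 8.75 rad/s²

About the pivot, I = (1/3)ML² = (1/3)(3.31)(1.68)² = 3.114 kg·m².
The weight acts at the center, a distance L/2 = 0.8400 m from the pivot; τ = Mg(L/2) = 27.25 N·m.
α = τ/I = 27.25/3.114 = 8.750 rad/s².
(Equivalently α = (3g/(2L)) = 8.750 rad/s².)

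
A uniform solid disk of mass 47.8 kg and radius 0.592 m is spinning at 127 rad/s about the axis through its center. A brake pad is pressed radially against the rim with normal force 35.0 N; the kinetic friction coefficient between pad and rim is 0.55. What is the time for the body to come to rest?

t ≈ 93.3 s

I = ½MR² = (1/2)(47.8)(0.592)² = 8.376 kg·m².
Friction force f = μN = (0.55)(35.0) = 19.25 N at the rim; torque magnitude τ = fR = 11.40 N·m, opposing ω.
|α| = τ/I = 11.40/8.376 = 1.361 rad/s² (deceleration).
0 = ω₀ − |α|t ⇒ t = ω₀/|α| = 127/1.361 = 93.35 s.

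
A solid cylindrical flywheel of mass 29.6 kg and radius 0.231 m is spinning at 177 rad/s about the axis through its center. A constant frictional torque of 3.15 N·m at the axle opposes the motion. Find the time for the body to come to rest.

I = ½MR² = (1/2)(29.6)(0.231)² = 0.7897 kg·m².
The net torque has magnitude 3.15 N·m, opposing ω.
|α| = τ/I = 3.150/0.7897 = 3.989 rad/s² (deceleration).
0 = ω₀ − |α|t ⇒ t = ω₀/|α| = 177/3.989 = 44.38 s.

t ≈ 44.4 s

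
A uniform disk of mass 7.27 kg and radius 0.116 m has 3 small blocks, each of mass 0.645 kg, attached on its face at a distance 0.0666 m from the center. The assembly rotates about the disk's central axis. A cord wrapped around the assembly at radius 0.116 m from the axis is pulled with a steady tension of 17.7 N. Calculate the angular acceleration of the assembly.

I_disk = ½MR² = ½(7.27)(0.116)² = 0.04891 kg·m².
I_blocks = 3·m·r² = 3(0.645)(0.0666)² = 0.008583 kg·m².
Total I = 0.05750 kg·m².
τ = F r = (17.7)(0.116) = 2.053 N·m.
α = τ/I = 2.053/0.05750 = 35.71 rad/s².

α ≈ 35.7 rad/s²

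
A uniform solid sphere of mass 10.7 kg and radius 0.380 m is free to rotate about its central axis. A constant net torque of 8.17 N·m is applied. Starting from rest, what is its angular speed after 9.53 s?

ω ≈ 126 rad/s

I = (2/5)MR² = (2/5)(10.7)(0.380)² = 0.6180 kg·m².
α = τ/I = 8.17/0.6180 = 13.22 rad/s².
ω = ω₀ + αt = 0 + (13.22)(9.53) = 126.0 rad/s.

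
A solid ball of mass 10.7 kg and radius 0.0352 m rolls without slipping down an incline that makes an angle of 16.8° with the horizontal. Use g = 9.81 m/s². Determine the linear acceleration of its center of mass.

Translation along the incline: Mg sinθ − f = Ma.
Rotation about the center: fR = Iα with I = (2/5)MR². No-slip gives a = αR, so f = (I/R²)a = (2/5)M a.
Substituting: Mg sinθ = (1 + 0.4000)Ma, so a = g sinθ/(1 + 0.4000) = (9.81) sin 16.8° / 1.400 = 2.025 m/s².

a ≈ 2.03 m/s²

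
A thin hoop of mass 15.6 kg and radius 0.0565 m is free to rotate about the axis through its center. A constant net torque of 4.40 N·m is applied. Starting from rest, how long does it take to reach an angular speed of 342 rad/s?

I = MR² = (15.6)(0.0565)² = 0.04980 kg·m².
α = τ/I = 4.40/0.04980 = 88.36 rad/s².
ω = αt ⇒ t = ω/α = 342/88.36 = 3.871 s.

t ≈ 3.87 s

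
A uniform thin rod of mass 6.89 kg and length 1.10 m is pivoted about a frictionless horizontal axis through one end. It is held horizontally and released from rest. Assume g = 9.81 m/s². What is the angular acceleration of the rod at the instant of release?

About the pivot, I = (1/3)ML² = (1/3)(6.89)(1.10)² = 2.779 kg·m².
The weight acts at the center, a distance L/2 = 0.5500 m from the pivot; τ = Mg(L/2) = 37.17 N·m.
α = τ/I = 37.17/2.779 = 13.38 rad/s².

α ≈ 13.4 rad/s²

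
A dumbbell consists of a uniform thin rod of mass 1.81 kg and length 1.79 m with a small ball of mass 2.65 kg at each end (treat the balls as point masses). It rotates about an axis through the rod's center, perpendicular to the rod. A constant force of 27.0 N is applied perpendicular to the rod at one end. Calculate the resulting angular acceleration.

I_rod = (1/12)ML² = (1/12)(1.81)(1.79)² = 0.4833 kg·m².
I_balls = 2·m·(L/2)² = 2(2.65)(0.8950)² = 4.245 kg·m².
Total I = 4.729 kg·m².
τ = F·(L/2) = (27.0)(0.895) = 24.16 N·m.
α = τ/I = 24.16/4.729 = 5.110 rad/s².

α ≈ 5.11 rad/s²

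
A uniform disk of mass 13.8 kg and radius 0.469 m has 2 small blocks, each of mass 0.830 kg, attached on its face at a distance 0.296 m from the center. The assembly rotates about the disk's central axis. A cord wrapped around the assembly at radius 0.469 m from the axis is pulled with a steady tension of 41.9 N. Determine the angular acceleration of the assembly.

α ≈ 11.8 rad/s²

I_disk = ½MR² = ½(13.8)(0.469)² = 1.518 kg·m².
I_blocks = 2·m·r² = 2(0.830)(0.296)² = 0.1454 kg·m².
Total I = 1.663 kg·m².
τ = F r = (41.9)(0.469) = 19.65 N·m.
α = τ/I = 19.65/1.663 = 11.82 rad/s².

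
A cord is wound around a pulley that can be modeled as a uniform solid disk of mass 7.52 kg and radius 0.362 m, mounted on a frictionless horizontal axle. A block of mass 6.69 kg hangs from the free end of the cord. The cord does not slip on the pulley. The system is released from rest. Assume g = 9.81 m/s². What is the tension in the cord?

I = ½MR² = (1/2)(7.52)(0.362)² = 0.4927 kg·m².
Block: mg − T = ma. Pulley: TR = Iα. No-slip: a = αR, so T = (I/R²)a = 3.760·a.
Then mg = (m + 3.760)a, so a = (6.69)(9.81)/(6.69 + 3.760) = 6.280 m/s².
T = 3.760·a = 23.61 N.

T ≈ 23.6 N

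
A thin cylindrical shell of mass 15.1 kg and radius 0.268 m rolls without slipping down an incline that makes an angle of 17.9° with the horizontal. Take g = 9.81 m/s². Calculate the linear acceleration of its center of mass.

Translation along the incline: Mg sinθ − f = Ma.
Rotation about the center: fR = Iα with I = MR². No-slip gives a = αR, so f = (I/R²)a = M a.
Substituting: Mg sinθ = (1 + 1.000)Ma, so a = g sinθ/(1 + 1.000) = (9.81) sin 17.9° / 2.000 = 1.508 m/s².

a ≈ 1.51 m/s²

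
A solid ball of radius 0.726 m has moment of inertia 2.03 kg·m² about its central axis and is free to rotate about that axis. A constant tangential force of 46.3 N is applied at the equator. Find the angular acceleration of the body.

τ = F R = (46.3)(0.726) = 33.61 N·m.
Newton's second law for rotation, τ = Iα, gives α = τ/I = 33.61/2.030 = 16.56 rad/s².

α ≈ 16.6 rad/s²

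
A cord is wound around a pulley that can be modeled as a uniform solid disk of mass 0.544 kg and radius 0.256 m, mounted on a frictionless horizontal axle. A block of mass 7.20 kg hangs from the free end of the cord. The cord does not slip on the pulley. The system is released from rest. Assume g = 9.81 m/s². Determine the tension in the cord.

T ≈ 2.57 N

I = ½MR² = (1/2)(0.544)(0.256)² = 0.01783 kg·m².
Block: mg − T = ma. Pulley: TR = Iα. No-slip: a = αR, so T = (I/R²)a = 0.2720·a.
Then mg = (m + 0.2720)a, so a = (7.20)(9.81)/(7.20 + 0.2720) = 9.453 m/s².
T = 0.2720·a = 2.571 N.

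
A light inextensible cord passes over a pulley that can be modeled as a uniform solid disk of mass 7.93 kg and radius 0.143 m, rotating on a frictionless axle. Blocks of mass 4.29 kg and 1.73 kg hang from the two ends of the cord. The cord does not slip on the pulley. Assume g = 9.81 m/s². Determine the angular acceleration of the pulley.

α ≈ 17.6 rad/s²

I = ½MR² = (1/2)(7.93)(0.143)² = 0.08108 kg·m².
Heavier block: m₁g − T₁ = m₁a. Lighter block: T₂ − m₂g = m₂a.
Pulley: (T₁ − T₂)R = Iα = I(a/R), so T₁ − T₂ = (I/R²)a = (1/2)M_p a = 3.965·a.
Adding the three: (m₁ − m₂)g = (m₁ + m₂ + 3.965)a, so a = (4.29 − 1.73)(9.81)/(4.29 + 1.73 + 3.965) = 2.515 m/s².
α = a/R = 2.515/0.143 = 17.59 rad/s².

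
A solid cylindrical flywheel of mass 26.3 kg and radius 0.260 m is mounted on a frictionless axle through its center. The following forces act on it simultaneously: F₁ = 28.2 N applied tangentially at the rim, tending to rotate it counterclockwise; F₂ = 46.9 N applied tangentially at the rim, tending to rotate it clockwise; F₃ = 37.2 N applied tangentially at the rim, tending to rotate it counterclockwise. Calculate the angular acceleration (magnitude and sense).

α ≈ 5.41 rad/s², counterclockwise

I = ½MR² = (1/2)(26.3)(0.260)² = 0.8889 kg·m².
Taking counterclockwise as positive: τ₁ = +(28.2)(0.260) = +7.332 N·m; τ₂ = −(46.9)(0.260) = −12.19 N·m; τ₃ = +(37.2)(0.260) = +9.672 N·m.
Net torque τ = 4.810 N·m.
α = τ/I = 4.810/0.8889 = 5.411 rad/s².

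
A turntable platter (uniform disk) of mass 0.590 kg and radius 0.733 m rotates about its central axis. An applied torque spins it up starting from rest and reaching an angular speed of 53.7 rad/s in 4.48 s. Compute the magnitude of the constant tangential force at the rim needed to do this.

I = ½MR² = (1/2)(0.590)(0.733)² = 0.1585 kg·m².
α = Δω/Δt = (53.7 − 0)/4.48 = 11.99 rad/s².
The required torque is τ = Iα = (0.1585)(11.99) = 1.900 N·m.
A tangential force at the rim gives τ = FR, so F = τ/R = 1.900/0.733 = 2.592 N.

F ≈ 2.59 N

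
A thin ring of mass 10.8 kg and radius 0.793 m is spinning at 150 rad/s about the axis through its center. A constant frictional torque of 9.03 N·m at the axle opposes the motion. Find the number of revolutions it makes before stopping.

I = MR² = (10.8)(0.793)² = 6.792 kg·m².
The net torque has magnitude 9.03 N·m, opposing ω.
|α| = τ/I = 9.030/6.792 = 1.330 rad/s² (deceleration).
ω² = ω₀² − 2|α|θ with ω = 0 ⇒ θ = ω₀²/(2|α|) = 8461 rad = 1347 rev.

≈ 1350 revolutions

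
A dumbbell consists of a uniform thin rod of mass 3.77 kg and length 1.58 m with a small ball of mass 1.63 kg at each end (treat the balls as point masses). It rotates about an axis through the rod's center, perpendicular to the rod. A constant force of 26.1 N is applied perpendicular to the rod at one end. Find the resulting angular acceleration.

α ≈ 7.31 rad/s²

I_rod = (1/12)ML² = (1/12)(3.77)(1.58)² = 0.7843 kg·m².
I_balls = 2·m·(L/2)² = 2(1.63)(0.7900)² = 2.035 kg·m².
Total I = 2.819 kg·m².
τ = F·(L/2) = (26.1)(0.790) = 20.62 N·m.
α = τ/I = 20.62/2.819 = 7.315 rad/s².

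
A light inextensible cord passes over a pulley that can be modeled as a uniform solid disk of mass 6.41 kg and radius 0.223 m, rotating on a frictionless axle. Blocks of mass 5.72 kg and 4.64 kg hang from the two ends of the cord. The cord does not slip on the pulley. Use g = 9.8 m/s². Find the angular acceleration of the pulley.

α ≈ 3.50 rad/s²

I = ½MR² = (1/2)(6.41)(0.223)² = 0.1594 kg·m².
Heavier block: m₁g − T₁ = m₁a. Lighter block: T₂ − m₂g = m₂a.
Pulley: (T₁ − T₂)R = Iα = I(a/R), so T₁ − T₂ = (I/R²)a = (1/2)M_p a = 3.205·a.
Adding the three: (m₁ − m₂)g = (m₁ + m₂ + 3.205)a, so a = (5.72 − 4.64)(9.8)/(5.72 + 4.64 + 3.205) = 0.7802 m/s².
α = a/R = 0.7802/0.223 = 3.499 rad/s².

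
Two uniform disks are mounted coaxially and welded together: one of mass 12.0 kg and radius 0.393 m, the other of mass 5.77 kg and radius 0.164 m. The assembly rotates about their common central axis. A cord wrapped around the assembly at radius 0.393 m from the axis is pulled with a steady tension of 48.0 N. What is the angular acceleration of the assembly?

α ≈ 18.8 rad/s²

I = ½M₁R₁² + ½M₂R₂² = ½(12.0)(0.393)² + ½(5.77)(0.164)² = 1.004 kg·m².
τ = F r = (48.0)(0.393) = 18.86 N·m.
α = τ/I = 18.86/1.004 = 18.78 rad/s².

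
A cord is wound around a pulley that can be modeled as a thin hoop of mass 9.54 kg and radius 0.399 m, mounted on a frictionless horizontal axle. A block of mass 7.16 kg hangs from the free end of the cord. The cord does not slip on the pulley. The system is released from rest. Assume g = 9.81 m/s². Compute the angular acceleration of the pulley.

α ≈ 10.5 rad/s²

I = MR² = (9.54)(0.399)² = 1.519 kg·m².
Block: mg − T = ma. Pulley: TR = Iα. No-slip: a = αR, so T = (I/R²)a = 9.540·a.
Then mg = (m + 9.540)a, so a = (7.16)(9.81)/(7.16 + 9.540) = 4.206 m/s².
α = a/R = 4.206/0.399 = 10.54 rad/s².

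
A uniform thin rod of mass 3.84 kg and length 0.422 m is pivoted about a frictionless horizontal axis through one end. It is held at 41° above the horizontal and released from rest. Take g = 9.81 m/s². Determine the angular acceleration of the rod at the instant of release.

About the pivot, I = (1/3)ML² = (1/3)(3.84)(0.422)² = 0.2279 kg·m².
The weight acts at the center, a distance L/2 = 0.2110 m from the pivot; τ = Mg(L/2) cos 41° = 5.999 N·m.
α = τ/I = 5.999/0.2279 = 26.32 rad/s².

α ≈ 26.3 rad/s²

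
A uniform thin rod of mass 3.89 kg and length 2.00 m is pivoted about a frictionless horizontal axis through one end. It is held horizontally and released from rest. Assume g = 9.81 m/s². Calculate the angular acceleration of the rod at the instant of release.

About the pivot, I = (1/3)ML² = (1/3)(3.89)(2.00)² = 5.187 kg·m².
The weight acts at the center, a distance L/2 = 1.000 m from the pivot; τ = Mg(L/2) = 38.16 N·m.
α = τ/I = 38.16/5.187 = 7.358 rad/s².

α ≈ 7.36 rad/s²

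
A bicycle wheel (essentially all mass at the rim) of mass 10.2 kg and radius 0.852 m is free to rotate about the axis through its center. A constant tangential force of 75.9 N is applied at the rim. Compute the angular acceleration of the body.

α ≈ 8.73 rad/s²

I = MR² = (10.2)(0.852)² = 7.404 kg·m².
τ = F R = (75.9)(0.852) = 64.67 N·m.
From τ = Iα: α = 64.67/7.404 = 8.734 rad/s².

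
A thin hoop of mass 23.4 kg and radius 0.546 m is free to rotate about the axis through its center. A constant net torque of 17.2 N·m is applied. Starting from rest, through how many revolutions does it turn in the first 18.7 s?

I = MR² = (23.4)(0.546)² = 6.976 kg·m².
α = τ/I = 17.2/6.976 = 2.466 rad/s².
θ = ½αt² = ½(2.466)(18.7)² = 431.1 rad.
Revolutions = θ/(2π) = 68.61.

≈ 68.6 revolutions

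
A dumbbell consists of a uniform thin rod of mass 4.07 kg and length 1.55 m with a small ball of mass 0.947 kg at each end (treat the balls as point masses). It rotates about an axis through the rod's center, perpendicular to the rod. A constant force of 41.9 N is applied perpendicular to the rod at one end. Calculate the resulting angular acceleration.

α ≈ 16.6 rad/s²

I_rod = (1/12)ML² = (1/12)(4.07)(1.55)² = 0.8148 kg·m².
I_balls = 2·m·(L/2)² = 2(0.947)(0.7750)² = 1.138 kg·m².
Total I = 1.952 kg·m².
τ = F·(L/2) = (41.9)(0.775) = 32.47 N·m.
α = τ/I = 32.47/1.952 = 16.63 rad/s².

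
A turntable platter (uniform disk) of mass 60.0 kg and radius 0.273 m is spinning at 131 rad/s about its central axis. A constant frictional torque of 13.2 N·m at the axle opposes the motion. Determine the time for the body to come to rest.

I = ½MR² = (1/2)(60.0)(0.273)² = 2.236 kg·m².
The net torque has magnitude 13.2 N·m, opposing ω.
|α| = τ/I = 13.20/2.236 = 5.904 rad/s² (deceleration).
0 = ω₀ − |α|t ⇒ t = ω₀/|α| = 131/5.904 = 22.19 s.

t ≈ 22.2 s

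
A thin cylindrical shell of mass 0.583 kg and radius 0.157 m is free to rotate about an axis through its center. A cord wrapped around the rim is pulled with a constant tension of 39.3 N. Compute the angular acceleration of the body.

I = MR² = (0.583)(0.157)² = 0.01437 kg·m².
τ = F R = (39.3)(0.157) = 6.170 N·m.
Newton's second law for rotation, τ = Iα, gives α = τ/I = 6.170/0.01437 = 429.4 rad/s².

α ≈ 429 rad/s²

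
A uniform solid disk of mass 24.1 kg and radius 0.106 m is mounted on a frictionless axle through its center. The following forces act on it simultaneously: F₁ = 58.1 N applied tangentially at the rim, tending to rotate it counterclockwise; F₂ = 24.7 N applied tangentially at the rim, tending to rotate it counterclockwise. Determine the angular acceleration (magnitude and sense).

α ≈ 64.8 rad/s², counterclockwise

I = ½MR² = (1/2)(24.1)(0.106)² = 0.1354 kg·m².
Taking counterclockwise as positive: τ₁ = +(58.1)(0.106) = +6.159 N·m; τ₂ = +(24.7)(0.106) = +2.618 N·m.
Net torque τ = 8.777 N·m.
α = τ/I = 8.777/0.1354 = 64.82 rad/s².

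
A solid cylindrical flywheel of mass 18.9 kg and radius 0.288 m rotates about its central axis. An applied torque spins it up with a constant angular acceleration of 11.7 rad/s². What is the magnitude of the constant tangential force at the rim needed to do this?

I = ½MR² = (1/2)(18.9)(0.288)² = 0.7838 kg·m².
The required torque is τ = Iα = (0.7838)(11.70) = 9.171 N·m.
A tangential force at the rim gives τ = FR, so F = τ/R = 9.171/0.288 = 31.84 N.

F ≈ 31.8 N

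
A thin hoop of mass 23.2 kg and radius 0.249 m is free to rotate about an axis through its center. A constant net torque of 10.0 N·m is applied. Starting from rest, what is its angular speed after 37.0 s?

ω ≈ 257 rad/s

I = MR² = (23.2)(0.249)² = 1.438 kg·m².
α = τ/I = 10.0/1.438 = 6.952 rad/s².
ω = ω₀ + αt = 0 + (6.952)(37.0) = 257.2 rad/s.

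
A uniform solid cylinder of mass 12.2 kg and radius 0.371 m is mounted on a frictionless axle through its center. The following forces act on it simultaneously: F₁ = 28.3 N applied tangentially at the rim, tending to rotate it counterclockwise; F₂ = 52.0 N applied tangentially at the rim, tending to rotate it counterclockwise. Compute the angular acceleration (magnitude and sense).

α ≈ 35.5 rad/s², counterclockwise

I = ½MR² = (1/2)(12.2)(0.371)² = 0.8396 kg·m².
Taking counterclockwise as positive: τ₁ = +(28.3)(0.371) = +10.50 N·m; τ₂ = +(52.0)(0.371) = +19.29 N·m.
Net torque τ = 29.79 N·m.
α = τ/I = 29.79/0.8396 = 35.48 rad/s².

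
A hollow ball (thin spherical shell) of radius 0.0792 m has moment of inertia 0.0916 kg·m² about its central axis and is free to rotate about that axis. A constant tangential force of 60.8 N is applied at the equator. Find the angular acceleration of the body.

α ≈ 52.6 rad/s²

τ = F R = (60.8)(0.0792) = 4.815 N·m.
Newton's second law for rotation, τ = Iα, gives α = τ/I = 4.815/0.09160 = 52.57 rad/s².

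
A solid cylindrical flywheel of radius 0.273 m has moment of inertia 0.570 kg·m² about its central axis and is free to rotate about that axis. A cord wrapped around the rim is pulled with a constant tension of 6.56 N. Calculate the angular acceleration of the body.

α ≈ 3.14 rad/s²

τ = F R = (6.56)(0.273) = 1.791 N·m.
From τ = Iα: α = 1.791/0.5700 = 3.142 rad/s².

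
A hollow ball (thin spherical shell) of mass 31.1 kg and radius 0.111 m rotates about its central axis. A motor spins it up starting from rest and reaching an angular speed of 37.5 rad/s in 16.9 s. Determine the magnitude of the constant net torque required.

τ ≈ 0.567 N·m

I = (2/3)MR² = (2/3)(31.1)(0.111)² = 0.2555 kg·m².
α = Δω/Δt = (37.5 − 0)/16.9 = 2.219 rad/s².
τ = Iα = (0.2555)(2.219) = 0.5668 N·m.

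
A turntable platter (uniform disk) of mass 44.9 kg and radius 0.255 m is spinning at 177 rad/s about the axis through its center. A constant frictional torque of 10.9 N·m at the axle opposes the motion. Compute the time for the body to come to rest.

I = ½MR² = (1/2)(44.9)(0.255)² = 1.460 kg·m².
The net torque has magnitude 10.9 N·m, opposing ω.
|α| = τ/I = 10.90/1.460 = 7.467 rad/s² (deceleration).
0 = ω₀ − |α|t ⇒ t = ω₀/|α| = 177/7.467 = 23.71 s.

t ≈ 23.7 s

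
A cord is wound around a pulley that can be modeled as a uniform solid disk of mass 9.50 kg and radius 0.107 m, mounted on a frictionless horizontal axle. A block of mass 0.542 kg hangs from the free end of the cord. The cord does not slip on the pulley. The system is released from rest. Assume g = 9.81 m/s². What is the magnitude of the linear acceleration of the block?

a ≈ 1.00 m/s²

I = ½MR² = (1/2)(9.50)(0.107)² = 0.05438 kg·m².
Block: mg − T = ma. Pulley: TR = Iα. No-slip: a = αR, so T = (I/R²)a = 4.750·a.
Then mg = (m + 4.750)a, so a = (0.542)(9.81)/(0.542 + 4.750) = 1.005 m/s².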